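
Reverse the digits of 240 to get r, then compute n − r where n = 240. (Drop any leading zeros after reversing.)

Reverse of 240 is 42.
240 − 42 = 198

198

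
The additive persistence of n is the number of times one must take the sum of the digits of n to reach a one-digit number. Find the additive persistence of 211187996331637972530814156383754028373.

211187996331637972530814156383754028373 → 171 → 9 (2 steps)

2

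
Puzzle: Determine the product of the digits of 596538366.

5×9×6×5×3×8×3×6×6 = 3499200

3499200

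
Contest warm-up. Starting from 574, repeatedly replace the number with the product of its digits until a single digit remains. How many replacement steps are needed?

574 → 140 → 0 (2 steps)

2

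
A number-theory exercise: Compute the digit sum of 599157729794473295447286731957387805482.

5+9+9+1+5+7+7+2+9+7+9+4+4+7+3+2+9+5+4+4+7+2+8+6+7+3+1+9+5+7+3+8+7+8+0+5+4+8+2 = 212

212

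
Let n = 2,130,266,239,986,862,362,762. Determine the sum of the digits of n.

99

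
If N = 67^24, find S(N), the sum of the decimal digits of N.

67^24 = 66956888672235945457062019127709902451882721
Sum of its 44 digits: 208.

208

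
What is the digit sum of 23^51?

341

23^51 = 2806206568815996453517295598842263495093850076703159313599472092894727
Sum of its 70 digits: 341.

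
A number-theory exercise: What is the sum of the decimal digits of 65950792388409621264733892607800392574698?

202

6+5+9+5+0+7+9+2+3+8+8+4+0+9+6+2+1+2+6+4+7+3+3+8+9+2+6+0+7+8+0+0+3+9+2+5+7+4+6+9+8 = 202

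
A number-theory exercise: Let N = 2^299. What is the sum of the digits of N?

2^299 = 1018517988167243043134222844204689080525734196832968125318070224677190649881668353091698688
Sum of its 91 digits: 410.

410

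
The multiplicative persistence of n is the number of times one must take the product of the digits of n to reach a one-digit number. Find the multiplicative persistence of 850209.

1

850209 → 0 (1 step)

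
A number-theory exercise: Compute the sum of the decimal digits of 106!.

639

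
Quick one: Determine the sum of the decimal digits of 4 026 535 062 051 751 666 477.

88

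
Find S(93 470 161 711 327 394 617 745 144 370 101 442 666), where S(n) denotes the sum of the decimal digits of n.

147

9+3+4+7+0+1+6+1+7+1+1+3+2+7+3+9+4+6+1+7+7+4+5+1+4+4+3+7+0+1+0+1+4+4+2+6+6+6 = 147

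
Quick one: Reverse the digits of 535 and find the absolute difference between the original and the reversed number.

0

Reverse of 535 is 535.
|535 − 535| = 0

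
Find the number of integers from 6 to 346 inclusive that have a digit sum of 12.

The integers in [6, 346] that have a digit sum of 12: 39, 48, 57, 66, 75, 84, …, 336, 345.
29 qualify.

29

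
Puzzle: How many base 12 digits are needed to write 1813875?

1813875 in base 12 is 735843, which has 6 digits.

6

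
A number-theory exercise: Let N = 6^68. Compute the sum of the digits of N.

207

6^68 = 82089011515213367907186323883068205046425814529212416
Sum of its 53 digits: 207.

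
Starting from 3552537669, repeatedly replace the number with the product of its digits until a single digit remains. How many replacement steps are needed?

3552537669 → 5103000 → 0 (2 steps)

2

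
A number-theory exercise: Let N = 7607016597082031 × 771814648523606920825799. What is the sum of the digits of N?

169

7607016597082031 × 771814648523606920825799 = 5871206841190112120458957938108264117769
Sum of its 40 digits: 169.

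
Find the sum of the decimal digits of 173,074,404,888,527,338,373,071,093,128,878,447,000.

164

1+7+3+0+7+4+4+0+4+8+8+8+5+2+7+3+3+8+3+7+3+0+7+1+0+9+3+1+2+8+8+7+8+4+4+7+0+0+0 = 164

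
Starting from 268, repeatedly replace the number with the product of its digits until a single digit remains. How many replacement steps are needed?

4

268 → 96 → 54 → 20 → 0 (4 steps)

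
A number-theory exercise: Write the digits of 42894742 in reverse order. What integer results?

Reversing 42894742 gives 24749824.

24749824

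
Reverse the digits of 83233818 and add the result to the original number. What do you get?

Reverse of 83233818 is 81833238.
83233818 + 81833238 = 165067056

165067056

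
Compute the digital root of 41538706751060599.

4+1+5+3+8+7+0+6+7+5+1+0+6+0+5+9+9 = 76
7+6 = 13
1+3 = 4
(Equivalently, 41538706751060599 mod 9 = 4.)

4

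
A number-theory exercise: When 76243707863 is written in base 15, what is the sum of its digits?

76243707863 in base 15 is 1EB38383C8.
Digit sum: 1+14+11+3+8+3+8+3+12+8 = 71.

71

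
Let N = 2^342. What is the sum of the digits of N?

523

2^342 = 8958978968711216842229769122273777112486581988938598139599956403855167484720643781523509973086428463104
Sum of its 103 digits: 523.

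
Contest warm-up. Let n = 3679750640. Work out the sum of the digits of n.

47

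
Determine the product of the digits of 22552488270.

0

2×2×5×5×2×4×8×8×2×7×0 = 0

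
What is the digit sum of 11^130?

11^130 = 2404634482291387436999035112467943821264376750252588937017049629550269007496589852703863870743390179184382737155521565532657390324999801
Sum of its 136 digits: 628.

628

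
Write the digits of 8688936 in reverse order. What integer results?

Reversing 8688936 gives 6398868.

6398868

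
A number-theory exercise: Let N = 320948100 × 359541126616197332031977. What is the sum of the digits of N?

135

320948100 × 359541126616197332031977 = 115394041459327962940732157393700
Sum of its 33 digits: 135.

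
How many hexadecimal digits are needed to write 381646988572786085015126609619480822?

381646988572786085015126609619480822 in base 16 is 4980A638DAA7D1EE9F99C0F87A70F6, which has 30 digits.

30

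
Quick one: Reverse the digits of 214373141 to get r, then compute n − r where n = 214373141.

Reverse of 214373141 is 141373412.
214373141 − 141373412 = 72999729

72999729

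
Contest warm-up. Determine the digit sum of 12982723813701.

54

1+2+9+8+2+7+2+3+8+1+3+7+0+1 = 54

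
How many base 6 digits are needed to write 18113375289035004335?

18113375289035004335 in base 6 is 3453411313540414430324355, which has 25 digits.

25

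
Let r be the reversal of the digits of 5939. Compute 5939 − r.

-3456

Reverse of 5939 is 9395.
5939 − 9395 = -3456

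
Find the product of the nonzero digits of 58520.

5×8×5×2 = 400

400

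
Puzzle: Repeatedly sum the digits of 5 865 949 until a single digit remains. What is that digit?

5+8+6+5+9+4+9 = 46
4+6 = 10
1+0 = 1

1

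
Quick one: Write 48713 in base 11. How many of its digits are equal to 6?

48713 in base 11 is 33665.
The digit 6 appears 2 times.

2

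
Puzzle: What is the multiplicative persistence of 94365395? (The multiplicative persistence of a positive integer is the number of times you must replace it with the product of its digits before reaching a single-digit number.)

94365395 → 437400 → 0 (2 steps)

2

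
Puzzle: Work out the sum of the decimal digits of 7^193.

736

7^193 = 12703451175365897318074344159098934311650015299954263056027602789453769587531267039819879004386369685970332148111933820303327428371904795727910691083938320809766407
Sum of its 164 digits: 736.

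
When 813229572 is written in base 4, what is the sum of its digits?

813229572 in base 4 is 300132032120010.
Digit sum: 3+0+0+1+3+2+0+3+2+1+2+0+0+1+0 = 18.

18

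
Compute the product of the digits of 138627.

1×3×8×6×2×7 = 2016

2016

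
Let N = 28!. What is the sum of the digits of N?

90

28! = 304888344611713860501504000000
Sum of its 30 digits: 90.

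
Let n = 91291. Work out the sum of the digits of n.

22

9+1+2+9+1 = 22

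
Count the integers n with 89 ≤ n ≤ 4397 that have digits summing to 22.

The integers in [89, 4397] that have digits summing to 22: 499, 589, 598, 679, 688, 697, …, 4387, 4396.
140 qualify.

140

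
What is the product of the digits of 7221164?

672

7×2×2×1×1×6×4 = 672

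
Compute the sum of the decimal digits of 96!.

96! = 991677934870949689209571401541893801158183648651267795444376054838492222809091499987689476037000748982075094738965754305639874560000000000000000000000
Sum of its 150 digits: 648.

648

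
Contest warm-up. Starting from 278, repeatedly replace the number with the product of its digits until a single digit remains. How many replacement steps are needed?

2

278 → 112 → 2 (2 steps)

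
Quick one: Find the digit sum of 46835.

26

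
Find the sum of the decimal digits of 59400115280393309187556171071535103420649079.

169

5+9+4+0+0+1+1+5+2+8+0+3+9+3+3+0+9+1+8+7+5+5+6+1+7+1+0+7+1+5+3+5+1+0+3+4+2+0+6+4+9+0+7+9 = 169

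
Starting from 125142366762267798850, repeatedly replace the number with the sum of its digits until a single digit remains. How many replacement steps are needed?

3

125142366762267798850 → 97 → 16 → 7 (3 steps)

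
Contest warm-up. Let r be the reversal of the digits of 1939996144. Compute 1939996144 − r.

Reverse of 1939996144 is 4416999391.
1939996144 − 4416999391 = -2477003247

-2477003247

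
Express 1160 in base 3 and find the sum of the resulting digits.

10

1160 in base 3 is 1120222.
Digit sum: 1+1+2+0+2+2+2 = 10.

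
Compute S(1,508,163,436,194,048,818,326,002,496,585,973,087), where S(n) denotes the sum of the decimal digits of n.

1+5+0+8+1+6+3+4+3+6+1+9+4+0+4+8+8+1+8+3+2+6+0+0+2+4+9+6+5+8+5+9+7+3+0+8+7 = 164

164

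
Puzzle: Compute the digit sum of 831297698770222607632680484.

8+3+1+2+9+7+6+9+8+7+7+0+2+2+2+6+0+7+6+3+2+6+8+0+4+8+4 = 127

127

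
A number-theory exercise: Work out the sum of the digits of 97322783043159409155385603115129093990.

161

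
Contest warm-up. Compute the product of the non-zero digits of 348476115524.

3225600

3×4×8×4×7×6×1×1×5×5×2×4 = 3225600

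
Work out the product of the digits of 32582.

3×2×5×8×2 = 480

480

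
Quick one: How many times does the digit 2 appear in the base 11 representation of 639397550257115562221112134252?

4

639397550257115562221112134252 in base 11 is 44854245022184781684773236809.
The digit 2 appears 4 times.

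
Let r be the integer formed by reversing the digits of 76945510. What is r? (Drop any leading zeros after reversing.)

1554967

Reversing 76945510 gives 1554967.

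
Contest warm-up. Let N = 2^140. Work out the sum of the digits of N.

202

2^140 = 1393796574908163946345982392040522594123776
Sum of its 43 digits: 202.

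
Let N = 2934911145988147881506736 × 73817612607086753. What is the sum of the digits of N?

177

2934911145988147881506736 × 73817612607086753 = 216648134010774134877139887302185105868208
Sum of its 42 digits: 177.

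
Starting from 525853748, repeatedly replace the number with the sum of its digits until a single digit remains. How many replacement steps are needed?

3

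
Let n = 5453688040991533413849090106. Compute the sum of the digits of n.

5+4+5+3+6+8+8+0+4+0+9+9+1+5+3+3+4+1+3+8+4+9+0+9+0+1+0+6 = 118

118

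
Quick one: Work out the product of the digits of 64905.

0

6×4×9×0×5 = 0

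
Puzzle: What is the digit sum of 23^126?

23^126 = 3781876462438487703735819013332412063263979526587072786842908165397941585102035971308774899656281412530465317054199977732568600580654153033395286425565640729254612875432689
Sum of its 172 digits: 793.

793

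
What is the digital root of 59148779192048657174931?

9

5+9+1+4+8+7+7+9+1+9+2+0+4+8+6+5+7+1+7+4+9+3+1 = 117
1+1+7 = 9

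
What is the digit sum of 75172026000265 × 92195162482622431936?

136

75172026000265 × 92195162482622431936 = 6930497151242349719734117280463040
Sum of its 34 digits: 136.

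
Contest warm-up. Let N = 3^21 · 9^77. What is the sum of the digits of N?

369

3^21 · 9^77 = 313487028995334947898311636710352105968826343219733319851858295246737190712070115307
Sum of its 84 digits: 369.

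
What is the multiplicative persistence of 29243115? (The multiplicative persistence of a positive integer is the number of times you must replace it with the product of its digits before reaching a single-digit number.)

2

29243115 → 2160 → 0 (2 steps)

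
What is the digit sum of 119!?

774

119! = 55745857612076058813234317117419771556272886109483581752463927935846946310374691578057284710599874844234646982443450754604453404911734348832487342619913750049708004343808000000000000000000000000000
Sum of its 197 digits: 774.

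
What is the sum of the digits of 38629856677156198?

3+8+6+2+9+8+5+6+6+7+7+1+5+6+1+9+8 = 97

97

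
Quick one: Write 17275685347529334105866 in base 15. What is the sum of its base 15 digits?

17275685347529334105866 in base 15 is BA51B6537108398B57B.
Digit sum: 11+10+5+1+11+6+5+3+7+1+0+8+3+9+8+11+5+7+11 = 122.

122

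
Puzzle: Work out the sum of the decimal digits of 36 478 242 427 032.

54

3+6+4+7+8+2+4+2+4+2+7+0+3+2 = 54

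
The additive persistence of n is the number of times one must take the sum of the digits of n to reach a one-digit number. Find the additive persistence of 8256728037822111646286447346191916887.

8256728037822111646286447346191916887 → 173 → 11 → 2 (3 steps)

3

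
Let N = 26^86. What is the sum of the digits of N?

550

26^86 = 48720072454505262668010239447492142673408575523662620849540640944790434633007578590784154492990393464517449486946613067776
Sum of its 122 digits: 550.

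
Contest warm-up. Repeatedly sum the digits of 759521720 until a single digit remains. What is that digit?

2

7+5+9+5+2+1+7+2+0 = 38
3+8 = 11
1+1 = 2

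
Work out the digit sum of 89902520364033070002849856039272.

8+9+9+0+2+5+2+0+3+6+4+0+3+3+0+7+0+0+0+2+8+4+9+8+5+6+0+3+9+2+7+2 = 126

126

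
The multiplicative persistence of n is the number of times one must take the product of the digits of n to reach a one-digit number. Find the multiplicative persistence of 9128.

9128 → 144 → 16 → 6 (3 steps)

3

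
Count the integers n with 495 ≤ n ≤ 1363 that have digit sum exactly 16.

The integers in [495, 1363] that have digit sum exactly 16: 529, 538, 547, 556, 565, 574, …, 1348, 1357.
62 qualify.

62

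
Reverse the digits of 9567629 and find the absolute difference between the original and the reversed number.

299970

Reverse of 9567629 is 9267659.
|9567629 − 9267659| = 299970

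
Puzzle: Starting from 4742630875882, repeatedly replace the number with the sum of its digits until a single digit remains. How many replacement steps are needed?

4742630875882 → 64 → 10 → 1 (3 steps)

3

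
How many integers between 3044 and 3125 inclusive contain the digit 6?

17

The integers in [3044, 3125] that contain the digit 6: 3046, 3056, 3060, 3061, 3062, 3063, …, 3106, 3116.
17 qualify.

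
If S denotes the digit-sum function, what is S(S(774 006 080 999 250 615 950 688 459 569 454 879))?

First digit sum: 189.
1+8+9 = 18.

18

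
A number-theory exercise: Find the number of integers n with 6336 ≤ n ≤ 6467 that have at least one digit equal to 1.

22

The integers in [6336, 6467] that have at least one digit equal to 1: 6341, 6351, 6361, 6371, 6381, 6391, …, 6451, 6461.
22 qualify.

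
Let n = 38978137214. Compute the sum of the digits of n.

53

3+8+9+7+8+1+3+7+2+1+4 = 53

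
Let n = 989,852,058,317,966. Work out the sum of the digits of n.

9+8+9+8+5+2+0+5+8+3+1+7+9+6+6 = 86

86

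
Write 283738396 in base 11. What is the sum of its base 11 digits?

283738396 in base 11 is 136187947.
Digit sum: 1+3+6+1+8+7+9+4+7 = 46.

46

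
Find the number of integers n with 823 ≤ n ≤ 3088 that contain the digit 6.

596

The integers in [823, 3088] that contain the digit 6: 826, 836, 846, 856, 860, 861, …, 3076, 3086.
596 qualify.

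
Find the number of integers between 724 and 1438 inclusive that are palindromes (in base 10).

32

The integers in [724, 1438] that are palindromes (in base 10): 727, 737, 747, 757, 767, 777, …, 1221, 1331.
32 qualify.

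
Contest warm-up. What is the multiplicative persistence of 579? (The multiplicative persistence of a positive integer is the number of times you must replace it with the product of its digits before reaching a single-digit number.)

3

579 → 315 → 15 → 5 (3 steps)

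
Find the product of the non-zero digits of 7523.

7×5×2×3 = 210

210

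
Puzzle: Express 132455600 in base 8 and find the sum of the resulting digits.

32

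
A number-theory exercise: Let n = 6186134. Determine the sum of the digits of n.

6+1+8+6+1+3+4 = 29

29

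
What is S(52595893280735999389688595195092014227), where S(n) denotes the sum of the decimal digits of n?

5+2+5+9+5+8+9+3+2+8+0+7+3+5+9+9+9+3+8+9+6+8+8+5+9+5+1+9+5+0+9+2+0+1+4+2+2+7 = 201

201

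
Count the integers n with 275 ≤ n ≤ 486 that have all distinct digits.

The integers in [275, 486] that have all distinct digits: 275, 276, 278, 279, 280, 281, …, 485, 486.
154 qualify.

154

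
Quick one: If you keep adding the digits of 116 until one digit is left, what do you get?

1+1+6 = 8

8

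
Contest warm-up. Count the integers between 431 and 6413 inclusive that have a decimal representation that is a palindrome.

The integers in [431, 6413] that have a decimal representation that is a palindrome: 434, 444, 454, 464, 474, 484, …, 6226, 6336.
111 qualify.

111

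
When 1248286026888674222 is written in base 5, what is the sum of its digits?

50

1248286026888674222 in base 5 is 40432410321231032000033342.
Digit sum: 4+0+4+3+2+4+1+0+3+2+1+2+3+1+0+3+2+0+0+0+0+3+3+3+4+2 = 50.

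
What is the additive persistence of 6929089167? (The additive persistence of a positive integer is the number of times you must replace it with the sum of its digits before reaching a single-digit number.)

6929089167 → 57 → 12 → 3 (3 steps)

3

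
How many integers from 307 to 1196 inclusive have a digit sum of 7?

27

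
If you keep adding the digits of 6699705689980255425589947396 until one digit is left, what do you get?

3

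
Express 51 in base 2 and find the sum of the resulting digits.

4

51 in base 2 is 110011.
Digit sum: 1+1+0+0+1+1 = 4.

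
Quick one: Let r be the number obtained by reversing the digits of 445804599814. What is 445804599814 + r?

864800008358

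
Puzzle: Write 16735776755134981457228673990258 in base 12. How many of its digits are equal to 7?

3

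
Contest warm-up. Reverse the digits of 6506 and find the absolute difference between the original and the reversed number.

450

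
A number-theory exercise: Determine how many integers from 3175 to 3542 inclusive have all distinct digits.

The integers in [3175, 3542] that have all distinct digits: 3175, 3176, 3178, 3179, 3180, 3182, …, 3541, 3542.
154 qualify.

154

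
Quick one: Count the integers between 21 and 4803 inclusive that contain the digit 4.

The integers in [21, 4803] that contain the digit 4: 24, 34, 40, 41, 42, 43, …, 4802, 4803.
1886 qualify.

1886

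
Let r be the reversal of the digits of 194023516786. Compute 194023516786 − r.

-493591803705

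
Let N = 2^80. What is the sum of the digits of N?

112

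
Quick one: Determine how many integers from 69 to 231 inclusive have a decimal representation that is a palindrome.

The integers in [69, 231] that have a decimal representation that is a palindrome: 77, 88, 99, 101, 111, 121, …, 212, 222.
16 qualify.

16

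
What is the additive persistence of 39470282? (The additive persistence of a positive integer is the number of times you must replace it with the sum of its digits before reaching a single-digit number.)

2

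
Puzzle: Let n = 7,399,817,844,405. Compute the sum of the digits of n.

69

7+3+9+9+8+1+7+8+4+4+4+0+5 = 69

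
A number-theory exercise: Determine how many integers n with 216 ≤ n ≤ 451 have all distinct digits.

166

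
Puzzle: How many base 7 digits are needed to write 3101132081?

12

3101132081 in base 7 is 136564121255, which has 12 digits.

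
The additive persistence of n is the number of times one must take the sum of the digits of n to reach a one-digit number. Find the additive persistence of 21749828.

21749828 → 41 → 5 (2 steps)

2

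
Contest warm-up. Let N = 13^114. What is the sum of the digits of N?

568

13^114 = 9762075518152546562417403479355309620079717417407010775401060266867242691438981607825378922831482931561108394891748548182365289
Sum of its 127 digits: 568.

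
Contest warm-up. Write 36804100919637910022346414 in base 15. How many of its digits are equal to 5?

36804100919637910022346414 in base 15 is 75A3194145D2520053B529.
The digit 5 appears 5 times.

5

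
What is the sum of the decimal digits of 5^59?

191

5^59 = 173472347597680709441192448139190673828125
Sum of its 42 digits: 191.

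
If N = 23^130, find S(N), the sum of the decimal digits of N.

23^130 = 1058324091125248837501135328509955524195855294699653035742906263913125371116538848247018876694713446763937944789764375968659729755090838839018370348616714467315340121673959122449
Sum of its 178 digits: 832.

832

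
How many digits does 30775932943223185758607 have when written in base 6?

29

30775932943223185758607 in base 6 is 50023010355020505442012504211, which has 29 digits.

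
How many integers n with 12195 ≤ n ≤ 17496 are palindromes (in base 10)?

The integers in [12195, 17496] that are palindromes (in base 10): 12221, 12321, 12421, 12521, 12621, 12721, …, 17371, 17471.
53 qualify.

53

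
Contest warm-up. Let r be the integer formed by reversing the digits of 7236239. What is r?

9326327

Reversing 7236239 gives 9326327.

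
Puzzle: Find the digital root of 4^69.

1

The digital root of n equals n mod 9 (or 9 when 9 | n), so we need 4^69 mod 9.
4^69 ≡ 1 (mod 9), so the digital root is 1.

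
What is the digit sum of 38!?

108

38! = 523022617466601111760007224100074291200000000
Sum of its 45 digits: 108.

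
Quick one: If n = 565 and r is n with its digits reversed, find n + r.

Reverse of 565 is 565.
565 + 565 = 1130

1130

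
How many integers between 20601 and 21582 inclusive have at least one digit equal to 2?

The integers in [20601, 21582] that have at least one digit equal to 2: 20601, 20602, 20603, 20604, 20605, 20606, …, 21581, 21582.
982 qualify.

982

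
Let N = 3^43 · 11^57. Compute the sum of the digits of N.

369

3^43 · 11^57 = 75092576726658506762555538560270172912713018608868636623247662892859529009514217
Sum of its 80 digits: 369.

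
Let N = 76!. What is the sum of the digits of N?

441

76! = 1885494701666050254987932260861146558230394535379329335672487982961844043495537923117729972224000000000000000000
Sum of its 112 digits: 441.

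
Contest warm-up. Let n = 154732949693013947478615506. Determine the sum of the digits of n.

1+5+4+7+3+2+9+4+9+6+9+3+0+1+3+9+4+7+4+7+8+6+1+5+5+0+6 = 128

128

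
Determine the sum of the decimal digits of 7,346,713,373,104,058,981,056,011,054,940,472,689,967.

173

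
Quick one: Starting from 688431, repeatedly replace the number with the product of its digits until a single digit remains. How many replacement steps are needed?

2

688431 → 4608 → 0 (2 steps)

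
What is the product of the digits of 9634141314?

9×6×3×4×1×4×1×3×1×4 = 31104

31104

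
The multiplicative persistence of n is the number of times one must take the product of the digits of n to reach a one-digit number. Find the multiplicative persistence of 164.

164 → 24 → 8 (2 steps)

2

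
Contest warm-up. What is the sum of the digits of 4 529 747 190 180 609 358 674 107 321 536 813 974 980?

182

4+5+2+9+7+4+7+1+9+0+1+8+0+6+0+9+3+5+8+6+7+4+1+0+7+3+2+1+5+3+6+8+1+3+9+7+4+9+8+0 = 182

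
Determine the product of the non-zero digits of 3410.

12

3×4×1 = 12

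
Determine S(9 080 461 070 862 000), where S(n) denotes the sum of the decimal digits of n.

9+0+8+0+4+6+1+0+7+0+8+6+2+0+0+0 = 51

51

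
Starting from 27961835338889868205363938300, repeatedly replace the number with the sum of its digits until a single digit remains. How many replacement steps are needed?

2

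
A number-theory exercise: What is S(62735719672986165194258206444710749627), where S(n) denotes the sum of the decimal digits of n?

6+2+7+3+5+7+1+9+6+7+2+9+8+6+1+6+5+1+9+4+2+5+8+2+0+6+4+4+4+7+1+0+7+4+9+6+2+7 = 182

182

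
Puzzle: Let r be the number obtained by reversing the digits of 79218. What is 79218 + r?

Reverse of 79218 is 81297.
79218 + 81297 = 160515

160515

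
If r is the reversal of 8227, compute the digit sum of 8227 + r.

20

Reversal of 8227 is 7228; 8227 + 7228 = 15455.
Digit sum of 15455: 1+5+4+5+5 = 20.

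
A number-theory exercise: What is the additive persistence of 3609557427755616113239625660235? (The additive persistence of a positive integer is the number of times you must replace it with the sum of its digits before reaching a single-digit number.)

2

3609557427755616113239625660235 → 132 → 6 (2 steps)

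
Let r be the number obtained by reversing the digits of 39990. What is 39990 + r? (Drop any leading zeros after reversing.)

Reverse of 39990 is 9993.
39990 + 9993 = 49983

49983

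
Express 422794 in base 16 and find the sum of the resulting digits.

422794 in base 16 is 6738A.
Digit sum: 6+7+3+8+10 = 34.

34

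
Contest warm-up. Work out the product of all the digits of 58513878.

5×8×5×1×3×8×7×8 = 268800

268800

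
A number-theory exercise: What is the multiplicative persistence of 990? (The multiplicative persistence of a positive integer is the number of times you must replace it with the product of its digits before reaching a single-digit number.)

1

990 → 0 (1 step)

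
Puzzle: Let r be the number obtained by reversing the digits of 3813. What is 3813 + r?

Reverse of 3813 is 3183.
3813 + 3183 = 6996

6996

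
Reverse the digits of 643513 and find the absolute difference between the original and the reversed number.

328167

Reverse of 643513 is 315346.
|643513 − 315346| = 328167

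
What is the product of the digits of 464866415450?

0

4×6×4×8×6×6×4×1×5×4×5×0 = 0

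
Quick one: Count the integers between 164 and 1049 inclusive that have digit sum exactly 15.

The integers in [164, 1049] that have digit sum exactly 15: 168, 177, 186, 195, 249, 258, …, 951, 960.
68 qualify.

68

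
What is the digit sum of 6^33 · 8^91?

6^33 · 8^91 = 724736407596542154542838606761689801846083713778269776949487532173158521196088587437624372086950033696489472
Sum of its 108 digits: 531.

531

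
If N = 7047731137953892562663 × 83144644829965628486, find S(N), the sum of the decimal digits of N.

7047731137953892562663 × 83144644829965628486 = 585981102322265888849117235832717932818218
Sum of its 42 digits: 193.

193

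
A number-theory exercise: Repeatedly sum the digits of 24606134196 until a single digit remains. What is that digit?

2+4+6+0+6+1+3+4+1+9+6 = 42
4+2 = 6

6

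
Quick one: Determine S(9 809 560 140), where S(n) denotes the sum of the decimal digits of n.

42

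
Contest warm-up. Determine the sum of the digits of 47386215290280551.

68

4+7+3+8+6+2+1+5+2+9+0+2+8+0+5+5+1 = 68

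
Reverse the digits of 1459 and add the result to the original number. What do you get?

Reverse of 1459 is 9541.
1459 + 9541 = 11000

11000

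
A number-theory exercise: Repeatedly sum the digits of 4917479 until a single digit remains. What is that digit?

5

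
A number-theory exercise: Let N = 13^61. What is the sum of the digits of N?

337

13^61 = 89236903245680961916549731644772879118981920802965765857801986273213
Sum of its 68 digits: 337.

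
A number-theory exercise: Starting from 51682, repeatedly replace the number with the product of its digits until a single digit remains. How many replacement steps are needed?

2

51682 → 480 → 0 (2 steps)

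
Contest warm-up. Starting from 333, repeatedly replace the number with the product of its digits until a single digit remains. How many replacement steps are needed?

3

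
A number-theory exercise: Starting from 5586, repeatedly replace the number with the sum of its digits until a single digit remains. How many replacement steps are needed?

5586 → 24 → 6 (2 steps)

2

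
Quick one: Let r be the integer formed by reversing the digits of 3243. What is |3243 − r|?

Reverse of 3243 is 3423.
|3243 − 3423| = 180

180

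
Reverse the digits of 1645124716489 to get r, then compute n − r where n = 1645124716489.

Reverse of 1645124716489 is 9846174215461.
1645124716489 − 9846174215461 = -8201049498972

-8201049498972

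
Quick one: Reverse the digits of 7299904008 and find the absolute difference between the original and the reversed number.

Reverse of 7299904008 is 8004099927.
|7299904008 − 8004099927| = 704195919

704195919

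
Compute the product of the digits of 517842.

5×1×7×8×4×2 = 2240

2240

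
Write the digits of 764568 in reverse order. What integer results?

865467

Reversing 764568 gives 865467.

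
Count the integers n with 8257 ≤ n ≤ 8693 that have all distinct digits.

244

The integers in [8257, 8693] that have all distinct digits: 8257, 8259, 8260, 8261, 8263, 8264, …, 8692, 8693.
244 qualify.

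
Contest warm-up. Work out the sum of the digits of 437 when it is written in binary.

437 in base 2 is 110110101.
Digit sum: 1+1+0+1+1+0+1+0+1 = 6.

6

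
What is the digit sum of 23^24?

23^24 = 480250763996501976790165756943041
Sum of its 33 digits: 154.

154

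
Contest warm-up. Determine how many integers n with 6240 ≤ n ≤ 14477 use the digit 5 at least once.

2219

The integers in [6240, 14477] that use the digit 5 at least once: 6245, 6250, 6251, 6252, 6253, 6254, …, 14465, 14475.
2219 qualify.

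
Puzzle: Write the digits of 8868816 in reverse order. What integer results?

6188688

Reversing 8868816 gives 6188688.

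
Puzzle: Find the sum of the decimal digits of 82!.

82! = 475364333701284174842138206989404946643813294067993328617160934076743994734899148613007131808479167119360000000000000000000
Sum of its 123 digits: 477.

477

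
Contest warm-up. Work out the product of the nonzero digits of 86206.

8×6×2×6 = 576

576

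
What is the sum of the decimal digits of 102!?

630

102! = 961446671503512660926865558697259548455355905059659464369444714048531715130254590603314961882364451384985595980362059157503710042865532928000000000000000000000000
Sum of its 162 digits: 630.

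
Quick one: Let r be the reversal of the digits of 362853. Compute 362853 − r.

Reverse of 362853 is 358263.
362853 − 358263 = 4590

4590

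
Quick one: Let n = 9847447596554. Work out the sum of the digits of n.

9+8+4+7+4+4+7+5+9+6+5+5+4 = 77

77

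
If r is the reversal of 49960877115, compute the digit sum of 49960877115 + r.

Reversal of 49960877115 is 51177806994; 49960877115 + 51177806994 = 101138684109.
Digit sum of 101138684109: 1+0+1+1+3+8+6+8+4+1+0+9 = 42.

42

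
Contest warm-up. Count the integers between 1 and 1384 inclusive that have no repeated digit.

The integers in [1, 1384] that have no repeated digit: 1, 2, 3, 4, 5, 6, …, 1382, 1384.
895 qualify.

895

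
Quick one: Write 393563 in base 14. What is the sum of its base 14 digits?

40

393563 in base 14 is A35D9.
Digit sum: 10+3+5+13+9 = 40.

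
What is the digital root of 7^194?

4

The digital root of n equals n mod 9 (or 9 when 9 | n), so we need 7^194 mod 9.
7^194 ≡ 4 (mod 9), so the digital root is 4.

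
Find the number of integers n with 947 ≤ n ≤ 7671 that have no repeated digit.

The integers in [947, 7671] that have no repeated digit: 947, 948, 950, 951, 952, 953, …, 7658, 7659.
3436 qualify.

3436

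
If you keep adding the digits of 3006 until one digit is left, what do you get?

9

3+0+0+6 = 9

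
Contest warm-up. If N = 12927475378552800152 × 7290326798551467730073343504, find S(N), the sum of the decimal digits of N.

12927475378552800152 × 7290326798551467730073343504 = 94245520189877758908653623023103883772159412608
Sum of its 47 digits: 213.

213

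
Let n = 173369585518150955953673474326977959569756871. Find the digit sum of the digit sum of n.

11

First digit sum: 245.
2+4+5 = 11.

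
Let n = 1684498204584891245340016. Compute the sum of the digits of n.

1+6+8+4+4+9+8+2+0+4+5+8+4+8+9+1+2+4+5+3+4+0+0+1+6 = 106

106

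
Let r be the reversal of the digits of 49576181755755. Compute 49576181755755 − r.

-6179536411839

Reverse of 49576181755755 is 55755718167594.
49576181755755 − 55755718167594 = -6179536411839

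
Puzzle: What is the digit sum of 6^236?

6^236 = 4402456673108048457718400041192971414002163678816934465245335059489650410757763710967530275228766052020947053345093059863294619865615015013433890842038360457912971258271633936069165056
Sum of its 184 digits: 774.

774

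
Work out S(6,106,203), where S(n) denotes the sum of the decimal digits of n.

18

6+1+0+6+2+0+3 = 18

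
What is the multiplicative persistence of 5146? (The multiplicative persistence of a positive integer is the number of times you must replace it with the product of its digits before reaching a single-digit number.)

5146 → 120 → 0 (2 steps)

2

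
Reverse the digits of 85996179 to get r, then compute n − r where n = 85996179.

-11173779

Reverse of 85996179 is 97169958.
85996179 − 97169958 = -11173779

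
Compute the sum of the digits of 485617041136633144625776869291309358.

163

4+8+5+6+1+7+0+4+1+1+3+6+6+3+3+1+4+4+6+2+5+7+7+6+8+6+9+2+9+1+3+0+9+3+5+8 = 163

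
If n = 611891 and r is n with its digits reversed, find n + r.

810007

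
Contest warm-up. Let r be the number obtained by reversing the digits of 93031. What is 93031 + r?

106070

Reverse of 93031 is 13039.
93031 + 13039 = 106070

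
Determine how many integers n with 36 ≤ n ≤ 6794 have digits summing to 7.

115

The integers in [36, 6794] that have digits summing to 7: 43, 52, 61, 70, 106, 115, …, 6010, 6100.
115 qualify.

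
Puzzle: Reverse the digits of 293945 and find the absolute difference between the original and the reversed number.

255447

Reverse of 293945 is 549392.
|293945 − 549392| = 255447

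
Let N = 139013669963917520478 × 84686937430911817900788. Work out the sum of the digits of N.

198

139013669963917520478 × 84686937430911817900788 = 11772641970275708567128464812767023962336664
Sum of its 44 digits: 198.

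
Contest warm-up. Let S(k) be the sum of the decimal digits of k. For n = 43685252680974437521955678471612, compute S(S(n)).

8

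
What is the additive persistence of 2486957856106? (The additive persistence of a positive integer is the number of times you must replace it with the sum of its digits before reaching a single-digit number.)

3

2486957856106 → 67 → 13 → 4 (3 steps)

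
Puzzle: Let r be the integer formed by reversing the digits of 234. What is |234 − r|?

Reverse of 234 is 432.
|234 − 432| = 198

198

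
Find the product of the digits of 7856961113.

7×8×5×6×9×6×1×1×1×3 = 272160

272160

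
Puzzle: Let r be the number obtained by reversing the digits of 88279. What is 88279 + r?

Reverse of 88279 is 97288.
88279 + 97288 = 185567

185567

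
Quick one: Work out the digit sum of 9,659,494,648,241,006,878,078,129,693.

9+6+5+9+4+9+4+6+4+8+2+4+1+0+0+6+8+7+8+0+7+8+1+2+9+6+9+3 = 145

145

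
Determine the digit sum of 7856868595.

67

7+8+5+6+8+6+8+5+9+5 = 67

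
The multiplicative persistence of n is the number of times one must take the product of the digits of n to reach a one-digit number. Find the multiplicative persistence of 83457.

83457 → 3360 → 0 (2 steps)

2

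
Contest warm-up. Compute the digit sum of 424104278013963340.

4+2+4+1+0+4+2+7+8+0+1+3+9+6+3+3+4+0 = 61

61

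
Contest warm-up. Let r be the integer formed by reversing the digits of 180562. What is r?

Reversing 180562 gives 265081.

265081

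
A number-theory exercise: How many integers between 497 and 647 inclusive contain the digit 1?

The integers in [497, 647] that contain the digit 1: 501, 510, 511, 512, 513, 514, …, 631, 641.
33 qualify.

33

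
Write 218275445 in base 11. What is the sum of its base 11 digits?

25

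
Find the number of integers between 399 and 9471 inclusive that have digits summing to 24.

369

The integers in [399, 9471] that have digits summing to 24: 699, 789, 798, 879, 888, 897, …, 9456, 9465.
369 qualify.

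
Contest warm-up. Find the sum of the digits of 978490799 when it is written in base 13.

47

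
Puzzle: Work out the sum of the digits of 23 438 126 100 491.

2+3+4+3+8+1+2+6+1+0+0+4+9+1 = 44

44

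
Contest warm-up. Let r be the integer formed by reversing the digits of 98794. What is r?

49789

Reversing 98794 gives 49789.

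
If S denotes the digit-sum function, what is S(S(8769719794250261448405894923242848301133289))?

First digit sum: 201.
2+0+1 = 3.

3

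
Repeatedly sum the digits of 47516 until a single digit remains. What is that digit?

5

4+7+5+1+6 = 23
2+3 = 5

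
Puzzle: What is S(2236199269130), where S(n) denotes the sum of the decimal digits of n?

53

2+2+3+6+1+9+9+2+6+9+1+3+0 = 53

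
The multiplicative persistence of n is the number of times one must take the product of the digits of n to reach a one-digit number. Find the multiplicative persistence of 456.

2

456 → 120 → 0 (2 steps)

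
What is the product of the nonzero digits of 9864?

9×8×6×4 = 1728

1728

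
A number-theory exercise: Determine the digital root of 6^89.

The digital root of n equals n mod 9 (or 9 when 9 | n), so we need 6^89 mod 9.
6^89 ≡ 0 (mod 9), so the digital root is 9.

9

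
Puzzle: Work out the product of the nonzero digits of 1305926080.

12960

1×3×5×9×2×6×8 = 12960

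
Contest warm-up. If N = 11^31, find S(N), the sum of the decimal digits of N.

11^31 = 191943424957750480504146841291811
Sum of its 33 digits: 137.

137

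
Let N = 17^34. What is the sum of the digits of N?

208

17^34 = 684326450885775034048946719925754910487329
Sum of its 42 digits: 208.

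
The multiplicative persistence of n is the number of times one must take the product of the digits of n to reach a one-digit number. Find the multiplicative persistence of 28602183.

28602183 → 0 (1 step)

1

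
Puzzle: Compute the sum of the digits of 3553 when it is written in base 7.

13

3553 in base 7 is 13234.
Digit sum: 1+3+2+3+4 = 13.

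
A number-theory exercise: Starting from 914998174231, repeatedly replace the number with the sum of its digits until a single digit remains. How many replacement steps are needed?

914998174231 → 58 → 13 → 4 (3 steps)

3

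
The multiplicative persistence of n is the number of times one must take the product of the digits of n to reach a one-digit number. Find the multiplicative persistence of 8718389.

8718389 → 96768 → 18144 → 128 → 16 → 6 (5 steps)

5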